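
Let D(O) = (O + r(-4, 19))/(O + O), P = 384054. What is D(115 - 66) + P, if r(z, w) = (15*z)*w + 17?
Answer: 18818109/49 ≈ 3.8404e+5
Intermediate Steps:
r(z, w) = 17 + 15*w*z (r(z, w) = 15*w*z + 17 = 17 + 15*w*z)
D(O) = (-1123 + O)/(2*O) (D(O) = (O + (17 + 15*19*(-4)))/(O + O) = (O + (17 - 1140))/((2*O)) = (O - 1123)*(1/(2*O)) = (-1123 + O)*(1/(2*O)) = (-1123 + O)/(2*O))
D(115 - 66) + P = (-1123 + (115 - 66))/(2*(115 - 66)) + 384054 = (½)*(-1123 + 49)/49 + 384054 = (½)*(1/49)*(-1074) + 384054 = -537/49 + 384054 = 18818109/49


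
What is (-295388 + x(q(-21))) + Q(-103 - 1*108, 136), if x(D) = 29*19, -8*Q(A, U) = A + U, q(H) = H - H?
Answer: -2358621/8 ≈ -2.9483e+5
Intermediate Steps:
q(H) = 0
Q(A, U) = -A/8 - U/8 (Q(A, U) = -(A + U)/8 = -A/8 - U/8)
x(D) = 551
(-295388 + x(q(-21))) + Q(-103 - 1*108, 136) = (-295388 + 551) + (-(-103 - 1*108)/8 - ⅛*136) = -294837 + (-(-103 - 108)/8 - 17) = -294837 + (-⅛*(-211) - 17) = -294837 + (211/8 - 17) = -294837 + 75/8 = -2358621/8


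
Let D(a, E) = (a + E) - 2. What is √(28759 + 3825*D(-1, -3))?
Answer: √5809 ≈ 76.217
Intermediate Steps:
D(a, E) = -2 + E + a (D(a, E) = (E + a) - 2 = -2 + E + a)
√(28759 + 3825*D(-1, -3)) = √(28759 + 3825*(-2 - 3 - 1)) = √(28759 + 3825*(-6)) = √(28759 - 22950) = √5809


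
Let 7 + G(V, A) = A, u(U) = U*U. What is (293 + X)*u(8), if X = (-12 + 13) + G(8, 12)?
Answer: 19136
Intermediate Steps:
u(U) = U²
G(V, A) = -7 + A
X = 6 (X = (-12 + 13) + (-7 + 12) = 1 + 5 = 6)
(293 + X)*u(8) = (293 + 6)*8² = 299*64 = 19136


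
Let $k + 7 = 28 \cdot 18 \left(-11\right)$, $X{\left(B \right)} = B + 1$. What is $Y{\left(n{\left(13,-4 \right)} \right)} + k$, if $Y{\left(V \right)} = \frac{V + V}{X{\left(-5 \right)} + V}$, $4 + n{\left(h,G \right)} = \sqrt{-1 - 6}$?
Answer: $- \frac{394043}{71} - \frac{8 i \sqrt{7}}{71} \approx -5549.9 - 0.29811 i$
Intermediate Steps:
$X{\left(B \right)} = 1 + B$
$n{\left(h,G \right)} = -4 + i \sqrt{7}$ ($n{\left(h,G \right)} = -4 + \sqrt{-1 - 6} = -4 + \sqrt{-7} = -4 + i \sqrt{7}$)
$k = -5551$ ($k = -7 + 28 \cdot 18 \left(-11\right) = -7 + 504 \left(-11\right) = -7 - 5544 = -5551$)
$Y{\left(V \right)} = \frac{2 V}{-4 + V}$ ($Y{\left(V \right)} = \frac{V + V}{\left(1 - 5\right) + V} = \frac{2 V}{-4 + V}$)
$Y{\left(n{\left(13,-4 \right)} \right)} + k = \frac{2 \left(-4 + i \sqrt{7}\right)}{-4 - \left(4 - i \sqrt{7}\right)} - 5551 = \frac{2 \left(-4 + i \sqrt{7}\right)}{-8 + i \sqrt{7}} - 5551 = -5551 + \frac{2 \left(-4 + i \sqrt{7}\right)}{-8 + i \sqrt{7}}$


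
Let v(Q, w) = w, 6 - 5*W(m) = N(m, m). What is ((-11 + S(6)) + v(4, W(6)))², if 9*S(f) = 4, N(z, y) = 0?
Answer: 177241/2025 ≈ 87.526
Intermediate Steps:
S(f) = 4/9 (S(f) = (⅑)*4 = 4/9)
W(m) = 6/5 (W(m) = 6/5 - ⅕*0 = 6/5 + 0 = 6/5)
((-11 + S(6)) + v(4, W(6)))² = ((-11 + 4/9) + 6/5)² = (-95/9 + 6/5)² = (-421/45)² = 177241/2025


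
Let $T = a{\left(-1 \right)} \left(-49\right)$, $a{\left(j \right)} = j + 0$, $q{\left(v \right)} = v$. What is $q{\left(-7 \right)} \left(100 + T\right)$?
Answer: $-1043$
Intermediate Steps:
$a{\left(j \right)} = j$
$T = 49$ ($T = \left(-1\right) \left(-49\right) = 49$)
$q{\left(-7 \right)} \left(100 + T\right) = - 7 \left(100 + 49\right) = \left(-7\right) 149 = -1043$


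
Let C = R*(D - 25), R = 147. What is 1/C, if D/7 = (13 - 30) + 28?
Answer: 1/7644 ≈ 0.00013082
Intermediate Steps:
D = 77 (D = 7*((13 - 30) + 28) = 7*(-17 + 28) = 7*11 = 77)
C = 7644 (C = 147*(77 - 25) = 147*52 = 7644)
1/C = 1/7644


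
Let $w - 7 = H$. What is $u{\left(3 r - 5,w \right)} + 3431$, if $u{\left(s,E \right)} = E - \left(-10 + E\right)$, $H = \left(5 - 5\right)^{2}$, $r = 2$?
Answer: $3441$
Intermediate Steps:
$H = 0$ ($H = 0^{2} = 0$)
$w = 7$ ($w = 7 + 0 = 7$)
$u{\left(s,E \right)} = 10$
$u{\left(3 r - 5,w \right)} + 3431 = 10 + 3431 = 3441$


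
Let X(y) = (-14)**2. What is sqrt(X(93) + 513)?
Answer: sqrt(709) ≈ 26.627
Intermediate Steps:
X(y) = 196
sqrt(X(93) + 513) = sqrt(196 + 513) = sqrt(709)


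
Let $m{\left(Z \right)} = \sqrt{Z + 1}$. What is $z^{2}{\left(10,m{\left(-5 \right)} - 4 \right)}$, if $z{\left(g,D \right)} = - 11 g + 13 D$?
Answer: $25568 - 8424 i \approx 25568.0 - 8424.0 i$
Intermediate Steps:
$m{\left(Z \right)} = \sqrt{1 + Z}$
$z^{2}{\left(10,m{\left(-5 \right)} - 4 \right)} = \left(\left(-11\right) 10 + 13 \left(\sqrt{1 - 5} - 4\right)\right)^{2} = \left(-110 + 13 \left(\sqrt{-4} - 4\right)\right)^{2} = \left(-110 + 13 \left(2 i - 4\right)\right)^{2} = \left(-110 + 13 \left(-4 + 2 i\right)\right)^{2} = \left(-110 - \left(52 - 26 i\right)\right)^{2} = \left(-162 + 26 i\right)^{2}$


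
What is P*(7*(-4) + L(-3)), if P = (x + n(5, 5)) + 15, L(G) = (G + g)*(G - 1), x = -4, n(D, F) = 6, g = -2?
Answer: -136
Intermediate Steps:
L(G) = (-1 + G)*(-2 + G) (L(G) = (G - 2)*(G - 1) = (-2 + G)*(-1 + G) = (-1 + G)*(-2 + G))
P = 17 (P = (-4 + 6) + 15 = 2 + 15 = 17)
P*(7*(-4) + L(-3)) = 17*(7*(-4) + (2 + (-3)² - 3*(-3))) = 17*(-28 + (2 + 9 + 9)) = 17*(-28 + 20) = 17*(-8) = -136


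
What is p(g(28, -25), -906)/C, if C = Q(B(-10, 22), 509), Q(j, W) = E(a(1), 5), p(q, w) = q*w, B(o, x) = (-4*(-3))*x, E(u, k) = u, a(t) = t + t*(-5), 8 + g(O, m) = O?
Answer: 4530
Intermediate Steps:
g(O, m) = -8 + O
a(t) = -4*t (a(t) = t - 5*t = -4*t)
B(o, x) = 12*x
Q(j, W) = -4 (Q(j, W) = -4*1 = -4)
C = -4
p(g(28, -25), -906)/C = ((-8 + 28)*(-906))/(-4) = (20*(-906))*(-¼) = -18120*(-¼) = 4530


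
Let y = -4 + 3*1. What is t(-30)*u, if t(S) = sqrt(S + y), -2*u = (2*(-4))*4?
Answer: 16*I*sqrt(31) ≈ 89.084*I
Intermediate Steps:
u = 16 (u = -2*(-4)*4/2 = -(-4)*4 = -1/2*(-32) = 16)
y = -1 (y = -4 + 3 = -1)
t(S) = sqrt(-1 + S) (t(S) = sqrt(S - 1) = sqrt(-1 + S))
t(-30)*u = sqrt(-1 - 30)*16 = sqrt(-31)*16 = (I*sqrt(31))*16 = 16*I*sqrt(31)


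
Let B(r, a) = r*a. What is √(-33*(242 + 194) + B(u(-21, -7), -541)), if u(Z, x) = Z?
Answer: I*√3027 ≈ 55.018*I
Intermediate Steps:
B(r, a) = a*r
√(-33*(242 + 194) + B(u(-21, -7), -541)) = √(-33*(242 + 194) - 541*(-21)) = √(-33*436 + 11361) = √(-14388 + 11361) = √(-3027) = I*√3027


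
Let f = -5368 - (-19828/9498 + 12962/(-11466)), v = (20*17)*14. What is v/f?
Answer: -8639722728/9737442935 ≈ -0.88727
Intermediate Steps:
v = 4760 (v = 340*14 = 4760)
f = -48687214675/9075339 (f = -5368 - (-19828*1/9498 + 12962*(-1/11466)) = -5368 - (-9914/4749 - 6481/5733) = -5368 - 1*(-29205077/9075339) = -5368 + 29205077/9075339 = -48687214675/9075339 ≈ -5364.8)
v/f = 4760/(-48687214675/9075339) = 4760*(-9075339/48687214675) = -8639722728/9737442935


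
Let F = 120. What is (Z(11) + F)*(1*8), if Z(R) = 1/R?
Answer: 10568/11 ≈ 960.73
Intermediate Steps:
(Z(11) + F)*(1*8) = (1/11 + 120)*(1*8) = (1/11 + 120)*8 = (1321/11)*8 = 10568/11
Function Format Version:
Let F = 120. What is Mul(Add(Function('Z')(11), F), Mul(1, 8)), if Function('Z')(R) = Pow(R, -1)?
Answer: Rational(10568, 11) ≈ 960.73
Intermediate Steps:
Mul(Add(Function('Z')(11), F), Mul(1, 8)) = Mul(Add(Pow(11, -1), 120), Mul(1, 8)) = Mul(Add(Rational(1, 11), 120), 8) = Mul(Rational(1321, 11), 8) = Rational(10568, 11)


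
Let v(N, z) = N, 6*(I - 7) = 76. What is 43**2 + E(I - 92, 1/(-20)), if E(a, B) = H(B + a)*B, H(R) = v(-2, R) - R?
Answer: 2214577/1200 ≈ 1845.5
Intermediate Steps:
I = 59/3 (I = 7 + (1/6)*76 = 7 + 38/3 = 59/3 ≈ 19.667)
H(R) = -2 - R
E(a, B) = B*(-2 - B - a) (E(a, B) = (-2 - (B + a))*B = (-2 + (-B - a))*B = (-2 - B - a)*B = B*(-2 - B - a))
43**2 + E(I - 92, 1/(-20)) = 43**2 - 1*(2 + 1/(-20) + (59/3 - 92))/(-20) = 1849 - 1*(-1/20)*(2 - 1/20 - 217/3) = 1849 - 1*(-1/20)*(-4223/60) = 1849 - 4223/1200 = 2214577/1200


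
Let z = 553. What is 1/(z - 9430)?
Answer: -1/8877 ≈ -0.00011265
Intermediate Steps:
1/(z - 9430) = 1/(553 - 9430) = 1/(-8877) = -1/8877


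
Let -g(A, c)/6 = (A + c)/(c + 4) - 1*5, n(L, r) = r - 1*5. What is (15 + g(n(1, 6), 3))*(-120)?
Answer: -34920/7 ≈ -4988.6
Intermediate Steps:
n(L, r) = -5 + r (n(L, r) = r - 5 = -5 + r)
g(A, c) = 30 - 6*(A + c)/(4 + c) (g(A, c) = -6*((A + c)/(c + 4) - 1*5) = -6*((A + c)/(4 + c) - 5) = -6*(-5 + (A + c)/(4 + c)) = 30 - 6*(A + c)/(4 + c))
(15 + g(n(1, 6), 3))*(-120) = (15 + 6*(20 - (-5 + 6) + 4*3)/(4 + 3))*(-120) = (15 + 6*(20 - 1*1 + 12)/7)*(-120) = (15 + 6*(⅐)*(20 - 1 + 12))*(-120) = (15 + 6*(⅐)*31)*(-120) = (15 + 186/7)*(-120) = (291/7)*(-120) = -34920/7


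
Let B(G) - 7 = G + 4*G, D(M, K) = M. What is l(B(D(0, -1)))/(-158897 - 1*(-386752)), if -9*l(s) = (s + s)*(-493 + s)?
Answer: 756/227855 ≈ 0.0033179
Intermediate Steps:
B(G) = 7 + 5*G (B(G) = 7 + (G + 4*G) = 7 + 5*G)
l(s) = -2*s*(-493 + s)/9 (l(s) = -(s + s)*(-493 + s)/9 = -2*s*(-493 + s)/9)
l(B(D(0, -1)))/(-158897 - 1*(-386752)) = (2*(7 + 5*0)*(493 - (7 + 5*0))/9)/(-158897 - 1*(-386752)) = (2*(7 + 0)*(493 - (7 + 0))/9)/(-158897 + 386752) = ((2/9)*7*(493 - 1*7))/227855 = ((2/9)*7*(493 - 7))*(1/227855) = ((2/9)*7*486)*(1/227855) = 756*(1/227855) = 756/227855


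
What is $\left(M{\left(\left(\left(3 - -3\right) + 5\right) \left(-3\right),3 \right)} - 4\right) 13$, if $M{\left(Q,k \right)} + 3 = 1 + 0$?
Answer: $-78$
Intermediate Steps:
$M{\left(Q,k \right)} = -2$ ($M{\left(Q,k \right)} = -3 + \left(1 + 0\right) = -3 + 1 = -2$)
$\left(M{\left(\left(\left(3 - -3\right) + 5\right) \left(-3\right),3 \right)} - 4\right) 13 = \left(-2 - 4\right) 13 = \left(-6\right) 13 = -78$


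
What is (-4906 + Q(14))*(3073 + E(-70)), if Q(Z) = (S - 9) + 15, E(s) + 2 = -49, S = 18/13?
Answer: -192447004/13 ≈ -1.4804e+7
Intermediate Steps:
S = 18/13 (S = 18*(1/13) = 18/13 ≈ 1.3846)
E(s) = -51 (E(s) = -2 - 49 = -51)
Q(Z) = 96/13 (Q(Z) = (18/13 - 9) + 15 = -99/13 + 15 = 96/13)
(-4906 + Q(14))*(3073 + E(-70)) = (-4906 + 96/13)*(3073 - 51) = -63682/13*3022 = -192447004/13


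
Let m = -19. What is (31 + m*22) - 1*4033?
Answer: -4420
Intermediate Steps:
(31 + m*22) - 1*4033 = (31 - 19*22) - 1*4033 = (31 - 418) - 4033 = -387 - 4033 = -4420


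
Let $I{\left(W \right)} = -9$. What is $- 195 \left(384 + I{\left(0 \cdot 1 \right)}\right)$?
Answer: $-73125$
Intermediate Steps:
$- 195 \left(384 + I{\left(0 \cdot 1 \right)}\right) = - 195 \left(384 - 9\right) = \left(-195\right) 375 = -73125$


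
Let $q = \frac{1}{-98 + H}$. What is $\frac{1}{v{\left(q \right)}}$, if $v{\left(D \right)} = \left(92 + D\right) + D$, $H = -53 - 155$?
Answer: $\frac{153}{14075} \approx 0.01087$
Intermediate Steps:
$H = -208$ ($H = -53 - 155 = -208$)
$q = - \frac{1}{306}$ ($q = \frac{1}{-98 - 208} = \frac{1}{-306} = - \frac{1}{306} \approx -0.003268$)
$v{\left(D \right)} = 92 + 2 D$
$\frac{1}{v{\left(q \right)}} = \frac{1}{92 + 2 \left(- \frac{1}{306}\right)} = \frac{1}{92 - \frac{1}{153}} = \frac{1}{\frac{14075}{153}} = \frac{153}{14075}$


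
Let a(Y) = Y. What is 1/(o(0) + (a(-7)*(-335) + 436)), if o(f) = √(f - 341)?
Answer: 2781/7734302 - I*√341/7734302 ≈ 0.00035957 - 2.3876e-6*I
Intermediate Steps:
o(f) = √(-341 + f)
1/(o(0) + (a(-7)*(-335) + 436)) = 1/(√(-341 + 0) + (-7*(-335) + 436)) = 1/(√(-341) + (2345 + 436)) = 1/(I*√341 + 2781) = 1/(2781 + I*√341)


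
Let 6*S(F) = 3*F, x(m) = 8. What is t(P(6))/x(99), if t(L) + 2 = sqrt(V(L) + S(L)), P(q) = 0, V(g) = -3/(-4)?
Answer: -1/4 + sqrt(3)/16 ≈ -0.14175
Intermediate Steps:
V(g) = 3/4 (V(g) = -3*(-1/4) = 3/4)
S(F) = F/2 (S(F) = (3*F)/6 = F/2)
t(L) = -2 + sqrt(3/4 + L/2)
t(P(6))/x(99) = (-2 + sqrt(3 + 2*0)/2)/8 = (-2 + sqrt(3 + 0)/2)*(1/8) = (-2 + sqrt(3)/2)*(1/8) = -1/4 + sqrt(3)/16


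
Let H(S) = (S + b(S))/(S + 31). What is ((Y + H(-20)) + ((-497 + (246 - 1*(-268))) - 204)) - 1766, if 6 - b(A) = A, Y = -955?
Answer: -31982/11 ≈ -2907.5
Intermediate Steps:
b(A) = 6 - A
H(S) = 6/(31 + S) (H(S) = (S + (6 - S))/(S + 31) = 6/(31 + S))
((Y + H(-20)) + ((-497 + (246 - 1*(-268))) - 204)) - 1766 = ((-955 + 6/(31 - 20)) + ((-497 + (246 - 1*(-268))) - 204)) - 1766 = ((-955 + 6/11) + ((-497 + (246 + 268)) - 204)) - 1766 = ((-955 + 6*(1/11)) + ((-497 + 514) - 204)) - 1766 = ((-955 + 6/11) + (17 - 204)) - 1766 = (-10499/11 - 187) - 1766 = -12556/11 - 1766 = -31982/11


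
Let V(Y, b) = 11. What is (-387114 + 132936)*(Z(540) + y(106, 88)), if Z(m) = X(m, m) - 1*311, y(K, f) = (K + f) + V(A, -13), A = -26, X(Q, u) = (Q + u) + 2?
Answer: -248077728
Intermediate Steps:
X(Q, u) = 2 + Q + u
y(K, f) = 11 + K + f (y(K, f) = (K + f) + 11 = 11 + K + f)
Z(m) = -309 + 2*m (Z(m) = (2 + m + m) - 1*311 = (2 + 2*m) - 311 = -309 + 2*m)
(-387114 + 132936)*(Z(540) + y(106, 88)) = (-387114 + 132936)*((-309 + 2*540) + (11 + 106 + 88)) = -254178*((-309 + 1080) + 205) = -254178*(771 + 205) = -254178*976 = -248077728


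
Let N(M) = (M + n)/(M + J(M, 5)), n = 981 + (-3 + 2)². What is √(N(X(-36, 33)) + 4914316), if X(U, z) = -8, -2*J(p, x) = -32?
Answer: √19657751/2 ≈ 2216.9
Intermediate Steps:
J(p, x) = 16 (J(p, x) = -½*(-32) = 16)
n = 982 (n = 981 + (-1)² = 981 + 1 = 982)
N(M) = (982 + M)/(16 + M) (N(M) = (M + 982)/(M + 16) = (982 + M)/(16 + M))
√(N(X(-36, 33)) + 4914316) = √((982 - 8)/(16 - 8) + 4914316) = √(974/8 + 4914316) = √((⅛)*974 + 4914316) = √(487/4 + 4914316) = √(19657751/4) = √19657751/2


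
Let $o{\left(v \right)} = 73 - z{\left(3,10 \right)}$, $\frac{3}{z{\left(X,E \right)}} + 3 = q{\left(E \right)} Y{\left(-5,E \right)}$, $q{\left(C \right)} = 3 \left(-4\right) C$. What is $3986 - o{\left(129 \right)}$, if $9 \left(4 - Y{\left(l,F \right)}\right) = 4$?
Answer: $\frac{5043848}{1289} \approx 3913.0$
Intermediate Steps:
$Y{\left(l,F \right)} = \frac{32}{9}$ ($Y{\left(l,F \right)} = 4 - \frac{4}{9} = \frac{32}{9}$)
$q{\left(C \right)} = - 12 C$
$z{\left(X,E \right)} = \frac{3}{-3 - \frac{128 E}{3}}$ ($z{\left(X,E \right)} = \frac{3}{-3 + - 12 E \frac{32}{9}} = \frac{3}{-3 - \frac{128 E}{3}}$)
$o{\left(v \right)} = \frac{94106}{1289}$ ($o{\left(v \right)} = 73 - \frac{9}{-9 - 1280} = 73 - \frac{9}{-1289} = 73 - 9 \left(- \frac{1}{1289}\right) = 73 - - \frac{9}{1289} = 73 + \frac{9}{1289} = \frac{94106}{1289}$)
$3986 - o{\left(129 \right)} = 3986 - \frac{94106}{1289} = \frac{5043848}{1289}$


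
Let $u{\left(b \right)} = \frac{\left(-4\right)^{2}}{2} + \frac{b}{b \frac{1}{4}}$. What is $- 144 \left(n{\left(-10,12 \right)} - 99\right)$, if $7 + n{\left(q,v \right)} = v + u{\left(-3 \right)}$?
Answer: $11808$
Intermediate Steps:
$u{\left(b \right)} = 12$ ($u{\left(b \right)} = 16 \cdot \frac{1}{2} + \frac{b}{b \frac{1}{4}} = 8 + \frac{b}{\frac{1}{4} b} = 8 + b \frac{4}{b} = 8 + 4 = 12$)
$n{\left(q,v \right)} = 5 + v$ ($n{\left(q,v \right)} = -7 + \left(v + 12\right) = -7 + \left(12 + v\right) = 5 + v$)
$- 144 \left(n{\left(-10,12 \right)} - 99\right) = - 144 \left(\left(5 + 12\right) - 99\right) = - 144 \left(17 - 99\right) = \left(-144\right) \left(-82\right) = 11808$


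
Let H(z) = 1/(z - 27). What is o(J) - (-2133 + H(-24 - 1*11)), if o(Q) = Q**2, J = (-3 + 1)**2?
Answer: 133239/62 ≈ 2149.0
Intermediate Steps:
H(z) = 1/(-27 + z)
J = 4 (J = (-2)**2 = 4)
o(J) - (-2133 + H(-24 - 1*11)) = 4**2 - (-2133 + 1/(-27 + (-24 - 1*11))) = 16 - (-2133 + 1/(-27 + (-24 - 11))) = 16 - (-2133 + 1/(-27 - 35)) = 16 - (-2133 + 1/(-62)) = 16 - (-2133 - 1/62) = 16 - 1*(-132247/62) = 16 + 132247/62 = 133239/62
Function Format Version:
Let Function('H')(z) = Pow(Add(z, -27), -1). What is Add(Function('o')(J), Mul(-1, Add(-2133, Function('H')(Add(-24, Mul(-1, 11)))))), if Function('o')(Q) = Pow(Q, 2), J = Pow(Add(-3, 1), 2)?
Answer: Rational(133239, 62) ≈ 2149.0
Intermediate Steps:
Function('H')(z) = Pow(Add(-27, z), -1)
J = 4 (J = Pow(-2, 2) = 4)
Add(Function('o')(J), Mul(-1, Add(-2133, Function('H')(Add(-24, Mul(-1, 11)))))) = Add(Pow(4, 2), Mul(-1, Add(-2133, Pow(Add(-27, Add(-24, Mul(-1, 11))), -1)))) = Add(16, Mul(-1, Add(-2133, Pow(Add(-27, Add(-24, -11)), -1)))) = Add(16, Mul(-1, Add(-2133, Pow(Add(-27, -35), -1)))) = Add(16, Mul(-1, Add(-2133, Pow(-62, -1)))) = Add(16, Mul(-1, Add(-2133, Rational(-1, 62)))) = Add(16, Mul(-1, Rational(-132247, 62))) = Add(16, Rational(132247, 62)) = Rational(133239, 62)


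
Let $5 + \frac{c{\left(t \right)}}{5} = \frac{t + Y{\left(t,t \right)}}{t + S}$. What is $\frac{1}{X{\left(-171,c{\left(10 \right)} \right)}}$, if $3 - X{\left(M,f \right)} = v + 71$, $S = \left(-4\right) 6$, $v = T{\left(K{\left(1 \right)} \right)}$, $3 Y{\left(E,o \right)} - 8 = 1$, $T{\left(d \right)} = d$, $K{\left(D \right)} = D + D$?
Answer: $- \frac{1}{70} \approx -0.014286$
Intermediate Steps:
$K{\left(D \right)} = 2 D$
$Y{\left(E,o \right)} = 3$ ($Y{\left(E,o \right)} = \frac{8}{3} + \frac{1}{3} \cdot 1 = \frac{8}{3} + \frac{1}{3} = 3$)
$v = 2$ ($v = 2 \cdot 1 = 2$)
$S = -24$
$c{\left(t \right)} = -25 + \frac{5 \left(3 + t\right)}{-24 + t}$ ($c{\left(t \right)} = -25 + 5 \frac{t + 3}{t - 24} = -25 + 5 \frac{3 + t}{-24 + t} = -25 + \frac{5 \left(3 + t\right)}{-24 + t}$)
$X{\left(M,f \right)} = -70$ ($X{\left(M,f \right)} = 3 - \left(2 + 71\right) = 3 - 73 = -70$)
$\frac{1}{X{\left(-171,c{\left(10 \right)} \right)}} = \frac{1}{-70} = - \frac{1}{70}$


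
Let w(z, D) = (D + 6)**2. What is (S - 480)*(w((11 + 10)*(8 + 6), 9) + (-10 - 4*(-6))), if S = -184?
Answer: -158696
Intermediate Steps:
w(z, D) = (6 + D)**2
(S - 480)*(w((11 + 10)*(8 + 6), 9) + (-10 - 4*(-6))) = (-184 - 480)*((6 + 9)**2 + (-10 - 4*(-6))) = -664*(15**2 + (-10 + 24)) = -664*(225 + 14) = -664*239 = -158696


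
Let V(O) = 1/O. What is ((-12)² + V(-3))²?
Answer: 185761/9 ≈ 20640.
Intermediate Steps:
((-12)² + V(-3))² = ((-12)² + 1/(-3))² = (144 - ⅓)² = (431/3)² = 185761/9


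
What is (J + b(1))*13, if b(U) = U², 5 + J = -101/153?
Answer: -9269/153 ≈ -60.582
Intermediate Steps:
J = -866/153 (J = -5 - 101/153 = -866/153 ≈ -5.6601)
(J + b(1))*13 = (-866/153 + 1²)*13 = (-866/153 + 1)*13 = -713/153*13 = -9269/153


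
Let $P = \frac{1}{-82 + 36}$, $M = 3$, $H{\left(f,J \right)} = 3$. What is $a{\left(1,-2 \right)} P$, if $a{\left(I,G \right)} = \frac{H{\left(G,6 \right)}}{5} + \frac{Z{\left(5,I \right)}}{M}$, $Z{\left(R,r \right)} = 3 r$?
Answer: $- \frac{4}{115} \approx -0.034783$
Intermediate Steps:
$a{\left(I,G \right)} = \frac{3}{5} + I$ ($a{\left(I,G \right)} = \frac{3}{5} + \frac{3 I}{3} = 3 \cdot \frac{1}{5} + 3 I \frac{1}{3} = \frac{3}{5} + I$)
$P = - \frac{1}{46}$ ($P = \frac{1}{-46} = - \frac{1}{46} \approx -0.021739$)
$a{\left(1,-2 \right)} P = \left(\frac{3}{5} + 1\right) \left(- \frac{1}{46}\right) = \frac{8}{5} \left(- \frac{1}{46}\right) = - \frac{4}{115}$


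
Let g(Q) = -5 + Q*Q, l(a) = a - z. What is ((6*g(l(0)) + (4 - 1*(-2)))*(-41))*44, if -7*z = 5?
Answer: 1850904/49 ≈ 37774.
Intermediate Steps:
z = -5/7 (z = -⅐*5 = -5/7 ≈ -0.71429)
l(a) = 5/7 + a (l(a) = a - 1*(-5/7) = a + 5/7 = 5/7 + a)
g(Q) = -5 + Q²
((6*g(l(0)) + (4 - 1*(-2)))*(-41))*44 = ((6*(-5 + (5/7 + 0)²) + (4 - 1*(-2)))*(-41))*44 = ((6*(-5 + (5/7)²) + (4 + 2))*(-41))*44 = ((6*(-5 + 25/49) + 6)*(-41))*44 = ((6*(-220/49) + 6)*(-41))*44 = ((-1320/49 + 6)*(-41))*44 = -1026/49*(-41)*44 = (42066/49)*44 = 1850904/49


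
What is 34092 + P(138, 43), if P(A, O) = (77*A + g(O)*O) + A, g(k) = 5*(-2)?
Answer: 44426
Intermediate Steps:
g(k) = -10
P(A, O) = -10*O + 78*A (P(A, O) = (77*A - 10*O) + A = (-10*O + 77*A) + A = -10*O + 78*A)
34092 + P(138, 43) = 34092 + (-10*43 + 78*138) = 34092 + (-430 + 10764) = 34092 + 10334 = 44426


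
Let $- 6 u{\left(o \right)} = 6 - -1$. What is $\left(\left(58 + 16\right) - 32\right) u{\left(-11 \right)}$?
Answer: $-49$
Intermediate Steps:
$u{\left(o \right)} = - \frac{7}{6}$ ($u{\left(o \right)} = - \frac{6 - -1}{6} = - \frac{6 + 1}{6} = \left(- \frac{1}{6}\right) 7 = - \frac{7}{6}$)
$\left(\left(58 + 16\right) - 32\right) u{\left(-11 \right)} = \left(\left(58 + 16\right) - 32\right) \left(- \frac{7}{6}\right) = \left(74 - 32\right) \left(- \frac{7}{6}\right) = 42 \left(- \frac{7}{6}\right) = -49$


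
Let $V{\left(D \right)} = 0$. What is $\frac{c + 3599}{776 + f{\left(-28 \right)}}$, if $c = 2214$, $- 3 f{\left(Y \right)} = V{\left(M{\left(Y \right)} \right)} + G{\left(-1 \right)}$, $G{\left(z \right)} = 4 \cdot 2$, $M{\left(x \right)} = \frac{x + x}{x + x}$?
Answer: $\frac{17439}{2320} \approx 7.5168$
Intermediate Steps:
$M{\left(x \right)} = 1$ ($M{\left(x \right)} = \frac{2 x}{2 x} = 2 x \frac{1}{2 x} = 1$)
$G{\left(z \right)} = 8$
$f{\left(Y \right)} = - \frac{8}{3}$ ($f{\left(Y \right)} = - \frac{0 + 8}{3} = \left(- \frac{1}{3}\right) 8 = - \frac{8}{3}$)
$\frac{c + 3599}{776 + f{\left(-28 \right)}} = \frac{2214 + 3599}{776 - \frac{8}{3}} = \frac{5813}{\frac{2320}{3}} = 5813 \cdot \frac{3}{2320} = \frac{17439}{2320}$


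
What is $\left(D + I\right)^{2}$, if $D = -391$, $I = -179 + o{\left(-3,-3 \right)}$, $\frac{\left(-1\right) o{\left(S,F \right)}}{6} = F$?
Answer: $304704$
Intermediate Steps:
$o{\left(S,F \right)} = - 6 F$
$I = -161$ ($I = -179 - -18 = -179 + 18 = -161$)
$\left(D + I\right)^{2} = \left(-391 - 161\right)^{2} = \left(-552\right)^{2} = 304704$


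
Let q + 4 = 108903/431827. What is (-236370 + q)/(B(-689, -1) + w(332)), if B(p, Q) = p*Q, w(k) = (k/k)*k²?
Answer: -102072566395/47895228051 ≈ -2.1312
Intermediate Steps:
w(k) = k² (w(k) = 1*k² = k²)
B(p, Q) = Q*p
q = -1618405/431827 (q = -4 + 108903/431827 = -1618405/431827 ≈ -3.7478)
(-236370 + q)/(B(-689, -1) + w(332)) = (-236370 - 1618405/431827)/(-1*(-689) + 332²) = -102072566395/(431827*(689 + 110224)) = -102072566395/431827/110913 = -102072566395/431827*1/110913 = -102072566395/47895228051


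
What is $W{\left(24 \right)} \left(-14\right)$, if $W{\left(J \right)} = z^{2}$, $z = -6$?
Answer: $-504$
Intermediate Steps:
$W{\left(J \right)} = 36$ ($W{\left(J \right)} = \left(-6\right)^{2} = 36$)
$W{\left(24 \right)} \left(-14\right) = 36 \left(-14\right) = -504$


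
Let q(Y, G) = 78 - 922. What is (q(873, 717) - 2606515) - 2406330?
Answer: -5013689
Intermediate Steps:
q(Y, G) = -844
(q(873, 717) - 2606515) - 2406330 = (-844 - 2606515) - 2406330 = -2607359 - 2406330 = -5013689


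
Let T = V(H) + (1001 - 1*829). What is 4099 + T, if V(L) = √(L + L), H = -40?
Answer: 4271 + 4*I*√5 ≈ 4271.0 + 8.9443*I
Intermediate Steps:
V(L) = √2*√L (V(L) = √(2*L) = √2*√L)
T = 172 + 4*I*√5 (T = √2*√(-40) + (1001 - 1*829) = √2*(2*I*√10) + (1001 - 829) = 4*I*√5 + 172 = 172 + 4*I*√5 ≈ 172.0 + 8.9443*I)
4099 + T = 4099 + (172 + 4*I*√5) = 4271 + 4*I*√5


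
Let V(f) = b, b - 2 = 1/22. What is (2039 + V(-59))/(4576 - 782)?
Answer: 44903/83468 ≈ 0.53797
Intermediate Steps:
b = 45/22 (b = 2 + 1/22 = 45/22 ≈ 2.0455)
V(f) = 45/22
(2039 + V(-59))/(4576 - 782) = (2039 + 45/22)/(4576 - 782) = (44903/22)/3794 = (44903/22)*(1/3794) = 44903/83468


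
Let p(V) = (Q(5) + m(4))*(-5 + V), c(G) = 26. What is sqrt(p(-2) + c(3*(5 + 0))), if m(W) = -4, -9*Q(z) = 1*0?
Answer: 3*sqrt(6) ≈ 7.3485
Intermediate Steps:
Q(z) = 0 (Q(z) = -0/9 = -1/9*0 = 0)
p(V) = 20 - 4*V (p(V) = (0 - 4)*(-5 + V) = -4*(-5 + V) = 20 - 4*V)
sqrt(p(-2) + c(3*(5 + 0))) = sqrt((20 - 4*(-2)) + 26) = sqrt((20 + 8) + 26) = sqrt(28 + 26) = sqrt(54) = 3*sqrt(6)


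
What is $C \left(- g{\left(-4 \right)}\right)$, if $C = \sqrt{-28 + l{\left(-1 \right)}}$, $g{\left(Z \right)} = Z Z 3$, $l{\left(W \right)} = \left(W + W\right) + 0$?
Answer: $- 48 i \sqrt{30} \approx - 262.91 i$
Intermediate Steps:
$l{\left(W \right)} = 2 W$ ($l{\left(W \right)} = 2 W + 0 = 2 W$)
$g{\left(Z \right)} = 3 Z^{2}$ ($g{\left(Z \right)} = Z^{2} \cdot 3 = 3 Z^{2}$)
$C = i \sqrt{30}$ ($C = \sqrt{-28 + 2 \left(-1\right)} = \sqrt{-28 - 2} = \sqrt{-30} = i \sqrt{30} \approx 5.4772 i$)
$C \left(- g{\left(-4 \right)}\right) = i \sqrt{30} \left(- 3 \left(-4\right)^{2}\right) = i \sqrt{30} \left(- 3 \cdot 16\right) = i \sqrt{30} \left(\left(-1\right) 48\right) = i \sqrt{30} \left(-48\right) = - 48 i \sqrt{30}$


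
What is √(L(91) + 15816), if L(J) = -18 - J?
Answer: √15707 ≈ 125.33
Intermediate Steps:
√(L(91) + 15816) = √((-18 - 1*91) + 15816) = √((-18 - 91) + 15816) = √(-109 + 15816) = √15707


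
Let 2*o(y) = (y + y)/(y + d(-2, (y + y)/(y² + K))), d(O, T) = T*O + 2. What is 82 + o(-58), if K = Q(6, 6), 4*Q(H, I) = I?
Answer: 15630551/188236 ≈ 83.037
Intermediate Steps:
Q(H, I) = I/4
K = 3/2 (K = (¼)*6 = 3/2 ≈ 1.5000)
d(O, T) = 2 + O*T (d(O, T) = O*T + 2 = 2 + O*T)
o(y) = y/(2 + y - 4*y/(3/2 + y²)) (o(y) = ((y + y)/(y + (2 - 2*(y + y)/(y² + 3/2))))/2 = ((2*y)/(y + (2 - 2*2*y/(3/2 + y²))))/2 = ((2*y)/(y + (2 - 4*y/(3/2 + y²))))/2 = ((2*y)/(2 + y - 4*y/(3/2 + y²)))/2 = (2*y/(2 + y - 4*y/(3/2 + y²)))/2 = y/(2 + y - 4*y/(3/2 + y²)))
82 + o(-58) = 82 - 58*(3 + 2*(-58)²)/(-8*(-58) + (2 - 58)*(3 + 2*(-58)²)) = 82 - 58*(3 + 2*3364)/(464 - 56*(3 + 2*3364)) = 82 - 58*(3 + 6728)/(464 - 56*(3 + 6728)) = 82 - 58*6731/(464 - 56*6731) = 82 - 58*6731/(464 - 376936) = 82 - 58*6731/(-376472) = 82 - 58*(-1/376472)*6731 = 82 + 195199/188236 = 15630551/188236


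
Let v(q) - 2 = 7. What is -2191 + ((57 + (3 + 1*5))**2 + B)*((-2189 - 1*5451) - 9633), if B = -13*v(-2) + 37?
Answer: -71598776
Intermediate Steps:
v(q) = 9 (v(q) = 2 + 7 = 9)
B = -80 (B = -13*9 + 37 = -117 + 37 = -80)
-2191 + ((57 + (3 + 1*5))**2 + B)*((-2189 - 1*5451) - 9633) = -2191 + ((57 + (3 + 1*5))**2 - 80)*((-2189 - 1*5451) - 9633) = -2191 + ((57 + (3 + 5))**2 - 80)*((-2189 - 5451) - 9633) = -2191 + ((57 + 8)**2 - 80)*(-7640 - 9633) = -2191 + (65**2 - 80)*(-17273) = -2191 + (4225 - 80)*(-17273) = -2191 + 4145*(-17273) = -2191 - 71596585 = -71598776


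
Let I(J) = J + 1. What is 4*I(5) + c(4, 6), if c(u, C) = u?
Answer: 28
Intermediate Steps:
I(J) = 1 + J
4*I(5) + c(4, 6) = 4*(1 + 5) + 4 = 4*6 + 4 = 24 + 4 = 28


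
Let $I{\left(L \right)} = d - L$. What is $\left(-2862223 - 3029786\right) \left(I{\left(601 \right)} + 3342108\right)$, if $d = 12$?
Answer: $-19688260021671$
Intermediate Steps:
$I{\left(L \right)} = 12 - L$
$\left(-2862223 - 3029786\right) \left(I{\left(601 \right)} + 3342108\right) = \left(-2862223 - 3029786\right) \left(\left(12 - 601\right) + 3342108\right) = - 5892009 \left(\left(12 - 601\right) + 3342108\right) = - 5892009 \left(-589 + 3342108\right) = \left(-5892009\right) 3341519 = -19688260021671$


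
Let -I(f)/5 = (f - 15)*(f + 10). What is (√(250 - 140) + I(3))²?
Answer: (780 + √110)² ≈ 6.2487e+5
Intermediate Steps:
I(f) = -5*(-15 + f)*(10 + f) (I(f) = -5*(f - 15)*(f + 10) = -5*(-15 + f)*(10 + f))
(√(250 - 140) + I(3))² = (√(250 - 140) + (750 - 5*3² + 25*3))² = (√110 + (750 - 5*9 + 75))² = (√110 + (750 - 45 + 75))² = (√110 + 780)² = (780 + √110)²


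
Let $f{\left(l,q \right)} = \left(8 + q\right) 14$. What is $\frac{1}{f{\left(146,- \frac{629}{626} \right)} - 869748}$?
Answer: $- \frac{313}{272200471} \approx -1.1499 \cdot 10^{-6}$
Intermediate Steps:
$f{\left(l,q \right)} = 112 + 14 q$
$\frac{1}{f{\left(146,- \frac{629}{626} \right)} - 869748} = \frac{1}{\left(112 + 14 \left(- \frac{629}{626}\right)\right) - 869748} = \frac{1}{\left(112 - \frac{4403}{313}\right) - 869748} = \frac{1}{\frac{30653}{313} - 869748} = \frac{1}{- \frac{272200471}{313}} = - \frac{313}{272200471}$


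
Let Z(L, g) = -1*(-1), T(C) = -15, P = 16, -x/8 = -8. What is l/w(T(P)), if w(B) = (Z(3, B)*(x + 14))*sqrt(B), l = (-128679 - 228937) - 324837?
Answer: 682453*I*sqrt(15)/1170 ≈ 2259.1*I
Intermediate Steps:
x = 64 (x = -8*(-8) = 64)
Z(L, g) = 1
l = -682453 (l = -357616 - 324837 = -682453)
w(B) = 78*sqrt(B) (w(B) = (1*(64 + 14))*sqrt(B) = (1*78)*sqrt(B) = 78*sqrt(B))
l/w(T(P)) = -682453*(-I*sqrt(15)/1170) = -(-682453)*I*sqrt(15)/1170 = 682453*I*sqrt(15)/1170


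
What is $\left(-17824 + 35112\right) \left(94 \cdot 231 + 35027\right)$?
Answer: $980938408$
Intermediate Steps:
$\left(-17824 + 35112\right) \left(94 \cdot 231 + 35027\right) = 17288 \left(21714 + 35027\right) = 17288 \cdot 56741 = 980938408$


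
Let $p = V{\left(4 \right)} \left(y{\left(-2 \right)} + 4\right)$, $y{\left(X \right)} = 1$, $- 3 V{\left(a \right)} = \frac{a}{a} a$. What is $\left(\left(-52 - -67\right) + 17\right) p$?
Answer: $- \frac{640}{3} \approx -213.33$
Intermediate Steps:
$V{\left(a \right)} = - \frac{a}{3}$ ($V{\left(a \right)} = - \frac{\frac{a}{a} a}{3} = - \frac{1 a}{3} = - \frac{a}{3}$)
$p = - \frac{20}{3}$ ($p = \left(- \frac{1}{3}\right) 4 \left(1 + 4\right) = \left(- \frac{4}{3}\right) 5 = - \frac{20}{3} \approx -6.6667$)
$\left(\left(-52 - -67\right) + 17\right) p = \left(\left(-52 - -67\right) + 17\right) \left(- \frac{20}{3}\right) = \left(\left(-52 + 67\right) + 17\right) \left(- \frac{20}{3}\right) = \left(15 + 17\right) \left(- \frac{20}{3}\right) = 32 \left(- \frac{20}{3}\right) = - \frac{640}{3}$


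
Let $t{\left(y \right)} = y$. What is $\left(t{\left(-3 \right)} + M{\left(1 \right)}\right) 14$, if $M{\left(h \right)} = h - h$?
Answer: $-42$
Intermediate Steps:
$M{\left(h \right)} = 0$
$\left(t{\left(-3 \right)} + M{\left(1 \right)}\right) 14 = \left(-3 + 0\right) 14 = \left(-3\right) 14 = -42$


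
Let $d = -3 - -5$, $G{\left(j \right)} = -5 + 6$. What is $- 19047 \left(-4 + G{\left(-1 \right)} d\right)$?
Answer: $38094$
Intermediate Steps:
$G{\left(j \right)} = 1$
$d = 2$ ($d = -3 + 5 = 2$)
$- 19047 \left(-4 + G{\left(-1 \right)} d\right) = - 19047 \left(-4 + 1 \cdot 2\right) = - 19047 \left(-4 + 2\right) = \left(-19047\right) \left(-2\right) = 38094$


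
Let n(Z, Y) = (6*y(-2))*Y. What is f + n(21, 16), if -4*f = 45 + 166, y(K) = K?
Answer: -979/4 ≈ -244.75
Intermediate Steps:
f = -211/4 (f = -(45 + 166)/4 = -1/4*211 = -211/4 ≈ -52.750)
n(Z, Y) = -12*Y (n(Z, Y) = (6*(-2))*Y = -12*Y)
f + n(21, 16) = -211/4 - 12*16 = -211/4 - 192 = -979/4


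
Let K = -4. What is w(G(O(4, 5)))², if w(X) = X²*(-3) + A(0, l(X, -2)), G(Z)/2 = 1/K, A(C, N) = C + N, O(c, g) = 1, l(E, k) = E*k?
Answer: 1/16 ≈ 0.062500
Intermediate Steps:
G(Z) = -½ (G(Z) = 2/(-4) = 2*(-¼) = -½)
w(X) = -3*X² - 2*X (w(X) = X²*(-3) + (0 + X*(-2)) = -3*X² + (0 - 2*X) = -3*X² - 2*X)
w(G(O(4, 5)))² = (-(-2 - 3*(-½))/2)² = (-(-2 + 3/2)/2)² = (-½*(-½))² = (¼)² = 1/16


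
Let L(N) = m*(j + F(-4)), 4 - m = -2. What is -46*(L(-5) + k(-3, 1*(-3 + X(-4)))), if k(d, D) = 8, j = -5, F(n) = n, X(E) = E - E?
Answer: 2116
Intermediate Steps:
X(E) = 0
m = 6 (m = 4 - 1*(-2) = 4 + 2 = 6)
L(N) = -54 (L(N) = 6*(-5 - 4) = 6*(-9) = -54)
-46*(L(-5) + k(-3, 1*(-3 + X(-4)))) = -46*(-54 + 8) = -46*(-46) = 2116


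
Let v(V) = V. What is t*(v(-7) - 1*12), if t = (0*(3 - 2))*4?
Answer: 0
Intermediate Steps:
t = 0 (t = (0*1)*4 = 0*4 = 0)
t*(v(-7) - 1*12) = 0*(-7 - 1*12) = 0*(-7 - 12) = 0*(-19) = 0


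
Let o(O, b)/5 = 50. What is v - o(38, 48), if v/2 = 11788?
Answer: 23326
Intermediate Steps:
v = 23576 (v = 2*11788 = 23576)
o(O, b) = 250 (o(O, b) = 5*50 = 250)
v - o(38, 48) = 23576 - 1*250 = 23576 - 250 = 23326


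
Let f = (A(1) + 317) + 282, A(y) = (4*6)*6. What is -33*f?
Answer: -24519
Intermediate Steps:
A(y) = 144 (A(y) = 24*6 = 144)
f = 743 (f = (144 + 317) + 282 = 461 + 282 = 743)
-33*f = -33*743 = -24519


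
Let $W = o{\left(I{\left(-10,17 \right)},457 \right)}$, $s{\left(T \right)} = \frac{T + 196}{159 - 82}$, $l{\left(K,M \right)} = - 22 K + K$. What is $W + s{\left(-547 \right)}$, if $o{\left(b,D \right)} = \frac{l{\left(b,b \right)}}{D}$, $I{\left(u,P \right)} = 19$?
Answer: $- \frac{191130}{35189} \approx -5.4315$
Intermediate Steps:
$l{\left(K,M \right)} = - 21 K$
$s{\left(T \right)} = \frac{28}{11} + \frac{T}{77}$ ($s{\left(T \right)} = \frac{196 + T}{77} = \left(196 + T\right) \frac{1}{77} = \frac{28}{11} + \frac{T}{77}$)
$o{\left(b,D \right)} = - \frac{21 b}{D}$ ($o{\left(b,D \right)} = \frac{\left(-21\right) b}{D} = - \frac{21 b}{D}$)
$W = - \frac{399}{457}$ ($W = \left(-21\right) 19 \cdot \frac{1}{457} = - \frac{399}{457} \approx -0.87309$)
$W + s{\left(-547 \right)} = - \frac{399}{457} + \left(\frac{28}{11} + \frac{1}{77} \left(-547\right)\right) = - \frac{399}{457} + \left(\frac{28}{11} - \frac{547}{77}\right) = - \frac{399}{457} - \frac{351}{77} = - \frac{191130}{35189}$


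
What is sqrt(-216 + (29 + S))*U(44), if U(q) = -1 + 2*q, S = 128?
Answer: 87*I*sqrt(59) ≈ 668.26*I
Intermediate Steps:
sqrt(-216 + (29 + S))*U(44) = sqrt(-216 + (29 + 128))*(-1 + 2*44) = sqrt(-216 + 157)*(-1 + 88) = sqrt(-59)*87 = (I*sqrt(59))*87 = 87*I*sqrt(59)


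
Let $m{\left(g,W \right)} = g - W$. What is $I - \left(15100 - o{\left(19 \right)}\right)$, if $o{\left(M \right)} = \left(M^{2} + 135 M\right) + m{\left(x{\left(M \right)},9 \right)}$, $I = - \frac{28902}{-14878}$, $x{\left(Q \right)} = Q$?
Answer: $- \frac{90473545}{7439} \approx -12162.0$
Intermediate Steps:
$I = \frac{14451}{7439}$ ($I = \left(-28902\right) \left(- \frac{1}{14878}\right) = \frac{14451}{7439} \approx 1.9426$)
$o{\left(M \right)} = -9 + M^{2} + 136 M$ ($o{\left(M \right)} = \left(M^{2} + 135 M\right) + \left(M - 9\right) = \left(M^{2} + 135 M\right) + \left(-9 + M\right) = -9 + M^{2} + 136 M$)
$I - \left(15100 - o{\left(19 \right)}\right) = \frac{14451}{7439} - \left(15100 - \left(-9 + 19^{2} + 136 \cdot 19\right)\right) = \frac{14451}{7439} - \left(15100 - \left(-9 + 361 + 2584\right)\right) = \frac{14451}{7439} - \left(15100 - 2936\right) = \frac{14451}{7439} - 12164 = - \frac{90473545}{7439}$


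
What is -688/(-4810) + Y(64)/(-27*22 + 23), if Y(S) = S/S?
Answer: 194019/1373255 ≈ 0.14128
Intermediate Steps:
Y(S) = 1
-688/(-4810) + Y(64)/(-27*22 + 23) = -688/(-4810) + 1/(-27*22 + 23) = -688*(-1/4810) + 1/(-594 + 23) = 344/2405 + 1/(-571) = 344/2405 + 1*(-1/571) = 344/2405 - 1/571 = 194019/1373255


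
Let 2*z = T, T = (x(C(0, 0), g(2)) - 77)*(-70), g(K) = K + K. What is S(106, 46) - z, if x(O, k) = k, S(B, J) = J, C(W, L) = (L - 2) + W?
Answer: -2509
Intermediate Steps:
C(W, L) = -2 + L + W (C(W, L) = (-2 + L) + W = -2 + L + W)
g(K) = 2*K
T = 5110 (T = (2*2 - 77)*(-70) = (4 - 77)*(-70) = -73*(-70) = 5110)
z = 2555 (z = (1/2)*5110 = 2555)
S(106, 46) - z = 46 - 1*2555 = 46 - 2555 = -2509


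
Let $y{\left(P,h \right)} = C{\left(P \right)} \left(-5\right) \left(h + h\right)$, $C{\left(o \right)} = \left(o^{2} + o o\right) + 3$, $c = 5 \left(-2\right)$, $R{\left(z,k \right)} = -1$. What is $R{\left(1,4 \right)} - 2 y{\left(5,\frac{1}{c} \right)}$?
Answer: $-107$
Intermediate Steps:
$c = -10$
$C{\left(o \right)} = 3 + 2 o^{2}$ ($C{\left(o \right)} = \left(o^{2} + o^{2}\right) + 3 = 2 o^{2} + 3 = 3 + 2 o^{2}$)
$y{\left(P,h \right)} = 2 h \left(-15 - 10 P^{2}\right)$ ($y{\left(P,h \right)} = \left(3 + 2 P^{2}\right) \left(-5\right) \left(h + h\right) = \left(-15 - 10 P^{2}\right) 2 h = 2 h \left(-15 - 10 P^{2}\right)$)
$R{\left(1,4 \right)} - 2 y{\left(5,\frac{1}{c} \right)} = -1 - 2 \left(- \frac{10 \left(3 + 2 \cdot 5^{2}\right)}{-10}\right) = -1 - 2 \left(\left(-10\right) \left(- \frac{1}{10}\right) \left(3 + 2 \cdot 25\right)\right) = -1 - 2 \left(\left(-10\right) \left(- \frac{1}{10}\right) \left(3 + 50\right)\right) = -1 - 2 \left(\left(-10\right) \left(- \frac{1}{10}\right) 53\right) = -1 - 106 = -107$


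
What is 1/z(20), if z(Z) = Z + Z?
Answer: 1/40 ≈ 0.025000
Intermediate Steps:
z(Z) = 2*Z
1/z(20) = 1/(2*20) = 1/40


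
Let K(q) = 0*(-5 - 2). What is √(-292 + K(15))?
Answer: 2*I*√73 ≈ 17.088*I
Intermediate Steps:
K(q) = 0 (K(q) = 0*(-7) = 0)
√(-292 + K(15)) = √(-292 + 0) = √(-292) = 2*I*√73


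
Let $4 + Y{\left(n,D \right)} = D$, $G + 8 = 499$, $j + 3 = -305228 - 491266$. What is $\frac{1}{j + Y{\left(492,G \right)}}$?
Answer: $- \frac{1}{796010} \approx -1.2563 \cdot 10^{-6}$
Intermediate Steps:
$j = -796497$ ($j = -3 - 796494 = -796497$)
$G = 491$ ($G = -8 + 499 = 491$)
$Y{\left(n,D \right)} = -4 + D$
$\frac{1}{j + Y{\left(492,G \right)}} = \frac{1}{-796497 + \left(-4 + 491\right)} = \frac{1}{-796497 + 487} = \frac{1}{-796010} = - \frac{1}{796010}$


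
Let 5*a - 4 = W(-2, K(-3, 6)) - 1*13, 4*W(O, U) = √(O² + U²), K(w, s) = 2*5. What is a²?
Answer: (18 - √26)²/100 ≈ 1.6644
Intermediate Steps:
K(w, s) = 10
W(O, U) = √(O² + U²)/4
a = -9/5 + √26/10 (a = ⅘ + (√((-2)² + 10²)/4 - 1*13)/5 = ⅘ + (√(4 + 100)/4 - 13)/5 = ⅘ + (√104/4 - 13)/5 = ⅘ + ((2*√26)/4 - 13)/5 = ⅘ + (√26/2 - 13)/5 = ⅘ + (-13 + √26/2)/5 = ⅘ + (-13/5 + √26/10) = -9/5 + √26/10 ≈ -1.2901)
a² = (-9/5 + √26/10)²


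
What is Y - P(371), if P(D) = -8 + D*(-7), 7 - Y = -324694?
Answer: 327306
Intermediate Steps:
Y = 324701 (Y = 7 - 1*(-324694) = 7 + 324694 = 324701)
P(D) = -8 - 7*D
Y - P(371) = 324701 - (-8 - 7*371) = 324701 - (-8 - 2597) = 324701 - 1*(-2605) = 324701 + 2605 = 327306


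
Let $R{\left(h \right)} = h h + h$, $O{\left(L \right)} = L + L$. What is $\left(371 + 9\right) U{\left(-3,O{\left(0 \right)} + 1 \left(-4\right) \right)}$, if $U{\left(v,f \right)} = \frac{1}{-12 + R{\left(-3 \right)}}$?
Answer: $- \frac{190}{3} \approx -63.333$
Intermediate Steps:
$O{\left(L \right)} = 2 L$
$R{\left(h \right)} = h + h^{2}$ ($R{\left(h \right)} = h^{2} + h = h + h^{2}$)
$U{\left(v,f \right)} = - \frac{1}{6}$ ($U{\left(v,f \right)} = \frac{1}{-12 - 3 \left(1 - 3\right)} = \frac{1}{-12 - -6} = \frac{1}{-12 + 6} = \frac{1}{-6} = - \frac{1}{6}$)
$\left(371 + 9\right) U{\left(-3,O{\left(0 \right)} + 1 \left(-4\right) \right)} = \left(371 + 9\right) \left(- \frac{1}{6}\right) = 380 \left(- \frac{1}{6}\right) = - \frac{190}{3}$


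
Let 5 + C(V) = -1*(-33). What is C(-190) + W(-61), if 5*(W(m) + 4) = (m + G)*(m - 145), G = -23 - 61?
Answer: 5998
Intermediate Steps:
C(V) = 28 (C(V) = -5 - 1*(-33) = -5 + 33 = 28)
G = -84
W(m) = -4 + (-145 + m)*(-84 + m)/5 (W(m) = -4 + ((m - 84)*(m - 145))/5 = -4 + ((-84 + m)*(-145 + m))/5 = -4 + ((-145 + m)*(-84 + m))/5 = -4 + (-145 + m)*(-84 + m)/5)
C(-190) + W(-61) = 28 + (2432 - 229/5*(-61) + (⅕)*(-61)²) = 28 + (2432 + 13969/5 + (⅕)*3721) = 28 + (2432 + 13969/5 + 3721/5) = 28 + 5970 = 5998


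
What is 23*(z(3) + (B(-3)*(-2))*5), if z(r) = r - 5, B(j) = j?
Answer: 644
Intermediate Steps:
z(r) = -5 + r
23*(z(3) + (B(-3)*(-2))*5) = 23*((-5 + 3) - 3*(-2)*5) = 23*(-2 + 6*5) = 23*(-2 + 30) = 23*28 = 644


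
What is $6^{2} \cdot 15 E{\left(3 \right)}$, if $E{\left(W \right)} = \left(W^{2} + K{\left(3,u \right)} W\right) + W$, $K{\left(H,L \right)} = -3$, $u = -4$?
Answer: $1620$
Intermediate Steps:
$E{\left(W \right)} = W^{2} - 2 W$ ($E{\left(W \right)} = \left(W^{2} - 3 W\right) + W = W^{2} - 2 W$)
$6^{2} \cdot 15 E{\left(3 \right)} = 6^{2} \cdot 15 \cdot 3 \left(-2 + 3\right) = 36 \cdot 15 \cdot 3 \cdot 1 = 540 \cdot 3 = 1620$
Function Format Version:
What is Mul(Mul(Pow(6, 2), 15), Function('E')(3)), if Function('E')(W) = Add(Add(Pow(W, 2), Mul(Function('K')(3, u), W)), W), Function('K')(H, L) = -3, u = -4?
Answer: 1620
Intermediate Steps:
Function('E')(W) = Add(Pow(W, 2), Mul(-2, W)) (Function('E')(W) = Add(Add(Pow(W, 2), Mul(-3, W)), W) = Add(Pow(W, 2), Mul(-2, W)))
Mul(Mul(Pow(6, 2), 15), Function('E')(3)) = Mul(Mul(Pow(6, 2), 15), Mul(3, Add(-2, 3))) = Mul(Mul(36, 15), Mul(3, 1)) = Mul(540, 3) = 1620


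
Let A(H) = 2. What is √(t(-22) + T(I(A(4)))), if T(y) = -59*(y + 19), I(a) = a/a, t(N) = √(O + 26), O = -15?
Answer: √(-1180 + √11) ≈ 34.303*I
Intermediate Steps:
t(N) = √11 (t(N) = √(-15 + 26) = √11)
I(a) = 1
T(y) = -1121 - 59*y (T(y) = -59*(19 + y) = -1121 - 59*y)
√(t(-22) + T(I(A(4)))) = √(√11 + (-1121 - 59*1)) = √(√11 + (-1121 - 59)) = √(√11 - 1180) = √(-1180 + √11)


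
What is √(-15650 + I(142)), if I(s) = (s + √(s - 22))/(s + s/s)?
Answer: √(-320006544 + 286*√30)/143 ≈ 125.1*I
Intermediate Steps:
I(s) = (s + √(-22 + s))/(1 + s) (I(s) = (s + √(-22 + s))/(s + 1) = (s + √(-22 + s))/(1 + s))
√(-15650 + I(142)) = √(-15650 + (142 + √(-22 + 142))/(1 + 142)) = √(-15650 + (142 + √120)/143) = √(-15650 + (142 + 2*√30)/143) = √(-15650 + (142/143 + 2*√30/143)) = √(-2237808/143 + 2*√30/143)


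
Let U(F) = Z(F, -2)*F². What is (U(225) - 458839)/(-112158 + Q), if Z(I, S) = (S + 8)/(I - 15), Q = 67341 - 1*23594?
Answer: 3201748/478877 ≈ 6.6860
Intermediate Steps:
Q = 43747 (Q = 67341 - 23594 = 43747)
Z(I, S) = (8 + S)/(-15 + I)
U(F) = 6*F²/(-15 + F) (U(F) = ((8 - 2)/(-15 + F))*F² = (6/(-15 + F))*F² = 6*F²/(-15 + F))
(U(225) - 458839)/(-112158 + Q) = (6*225²/(-15 + 225) - 458839)/(-112158 + 43747) = (6*50625/210 - 458839)/(-68411) = (6*50625*(1/210) - 458839)*(-1/68411) = (10125/7 - 458839)*(-1/68411) = -3201748/7*(-1/68411) = 3201748/478877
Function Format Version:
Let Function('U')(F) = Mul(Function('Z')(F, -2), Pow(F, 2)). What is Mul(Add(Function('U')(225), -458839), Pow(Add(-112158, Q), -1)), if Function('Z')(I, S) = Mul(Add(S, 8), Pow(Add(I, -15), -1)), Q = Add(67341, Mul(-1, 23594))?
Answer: Rational(3201748, 478877) ≈ 6.6860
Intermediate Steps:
Q = 43747 (Q = Add(67341, -23594) = 43747)
Function('Z')(I, S) = Mul(Pow(Add(-15, I), -1), Add(8, S)) (Function('Z')(I, S) = Mul(Add(8, S), Pow(Add(-15, I), -1)) = Mul(Pow(Add(-15, I), -1), Add(8, S)))
Function('U')(F) = Mul(6, Pow(F, 2), Pow(Add(-15, F), -1)) (Function('U')(F) = Mul(Mul(Pow(Add(-15, F), -1), Add(8, -2)), Pow(F, 2)) = Mul(Mul(Pow(Add(-15, F), -1), 6), Pow(F, 2)) = Mul(Mul(6, Pow(Add(-15, F), -1)), Pow(F, 2)) = Mul(6, Pow(F, 2), Pow(Add(-15, F), -1)))
Mul(Add(Function('U')(225), -458839), Pow(Add(-112158, Q), -1)) = Mul(Add(Mul(6, Pow(225, 2), Pow(Add(-15, 225), -1)), -458839), Pow(Add(-112158, 43747), -1)) = Mul(Add(Mul(6, 50625, Pow(210, -1)), -458839), Pow(-68411, -1)) = Mul(Add(Mul(6, 50625, Rational(1, 210)), -458839), Rational(-1, 68411)) = Mul(Add(Rational(10125, 7), -458839), Rational(-1, 68411)) = Mul(Rational(-3201748, 7), Rational(-1, 68411)) = Rational(3201748, 478877)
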